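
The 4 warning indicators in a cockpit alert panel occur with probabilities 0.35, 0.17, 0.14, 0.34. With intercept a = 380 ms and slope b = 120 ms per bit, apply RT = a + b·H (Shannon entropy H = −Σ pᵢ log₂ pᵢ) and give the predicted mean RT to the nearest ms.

607 ms

H = 0.35·log₂(1/0.35) + 0.17·log₂(1/0.17) + 0.14·log₂(1/0.14) + 0.34·log₂(1/0.34) = 1.8910 bits.
RT = 380 + 120 × 1.8910 = 606.92 ms.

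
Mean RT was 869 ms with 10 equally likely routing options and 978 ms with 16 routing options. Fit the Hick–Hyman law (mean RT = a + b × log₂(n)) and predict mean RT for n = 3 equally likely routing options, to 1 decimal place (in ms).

Fit slope and intercept:
  b = (978 − 869) / (log₂ 16 − log₂ 10) = 109 / (4 − 3.3219) = 160.750 ms/bit
  a = 869 − 160.750 × 3.3219 = 335.000 ms
Then RT(3) = 335.000 + 160.750 × log₂ 3 = 335.000 + 160.750 × 1.5850 ≈ 589.783 ms.

589.8 ms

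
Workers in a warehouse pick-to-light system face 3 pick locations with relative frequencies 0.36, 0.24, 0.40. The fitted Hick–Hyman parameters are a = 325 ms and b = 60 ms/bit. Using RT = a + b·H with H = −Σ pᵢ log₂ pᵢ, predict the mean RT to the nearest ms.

H = 0.36·log₂(1/0.36) + 0.24·log₂(1/0.24) + 0.40·log₂(1/0.40) = 1.5535 bits.
RT = 325 + 60 × 1.5535 = 418.21 ms.

418 ms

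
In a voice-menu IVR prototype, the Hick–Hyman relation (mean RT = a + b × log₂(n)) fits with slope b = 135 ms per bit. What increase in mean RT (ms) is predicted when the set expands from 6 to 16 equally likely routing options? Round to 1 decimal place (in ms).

The intercept a cancels: ΔRT = b·(log₂ n₂ − log₂ n₁) = b·log₂(n₂/n₁).
log₂(16) − log₂(6) = 4 − 2.5850 = 1.4150.
ΔRT = 135 × 1.4150 = 191.030 ms.

191.0 ms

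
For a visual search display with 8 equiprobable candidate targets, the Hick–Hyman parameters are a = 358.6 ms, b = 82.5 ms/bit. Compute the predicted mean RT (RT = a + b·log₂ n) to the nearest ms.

log₂(8) = 3 bits, so RT = 358.6 + 82.5 × 3 ≈ 606.100 ms.

606 ms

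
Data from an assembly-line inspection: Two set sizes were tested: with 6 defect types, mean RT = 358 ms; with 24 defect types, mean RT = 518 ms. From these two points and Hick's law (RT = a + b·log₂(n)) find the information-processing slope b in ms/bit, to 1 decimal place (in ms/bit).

b = (RT₂ − RT₁)/(log₂ n₂ − log₂ n₁) = (518 − 358)/(4.5850 − 2.5850) = 80.000 ms/bit.

80.0 ms/bit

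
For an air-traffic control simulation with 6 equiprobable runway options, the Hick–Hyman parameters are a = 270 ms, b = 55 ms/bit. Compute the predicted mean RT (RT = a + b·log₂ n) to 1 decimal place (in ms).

412.2 ms

log₂(6) = 2.5850 bits, so RT = 270 + 55 × 2.5850 ≈ 412.173 ms.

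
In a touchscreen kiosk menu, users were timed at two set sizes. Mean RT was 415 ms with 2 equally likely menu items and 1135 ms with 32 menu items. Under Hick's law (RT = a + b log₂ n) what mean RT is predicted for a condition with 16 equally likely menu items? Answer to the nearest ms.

955 ms

Solve the two-equation system in a and b:
  b = (1135 − 415) / (log₂ 32 − log₂ 2) = 720 / (5 − 1) = 180 ms/bit
  a = 415 − 180 × 1 = 235 ms
Then RT(16) = 235 + 180 × log₂ 16 = 235 + 180 × 4 ≈ 955.000 ms.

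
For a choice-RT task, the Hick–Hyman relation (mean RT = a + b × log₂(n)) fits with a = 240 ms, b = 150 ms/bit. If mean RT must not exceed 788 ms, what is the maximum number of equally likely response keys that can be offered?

12

Information budget: (788 − 240)/150 = 3.6533 bits, so n ≤ 2^3.6533 = 12.582 → at most 12.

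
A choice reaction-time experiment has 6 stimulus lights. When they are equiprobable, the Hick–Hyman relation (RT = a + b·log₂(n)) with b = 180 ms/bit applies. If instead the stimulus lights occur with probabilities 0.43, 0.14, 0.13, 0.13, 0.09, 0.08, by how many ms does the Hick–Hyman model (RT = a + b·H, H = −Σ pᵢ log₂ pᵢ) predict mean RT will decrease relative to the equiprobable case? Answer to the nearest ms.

53 ms

The RT saving is b·ΔH. Equiprobable H₀ = log₂(6) = 2.5850 bits; with the given probabilities H = 2.2901 bits.
b·(H₀ − H) = 180 × (2.5850 − 2.2901) = 53.07 ms.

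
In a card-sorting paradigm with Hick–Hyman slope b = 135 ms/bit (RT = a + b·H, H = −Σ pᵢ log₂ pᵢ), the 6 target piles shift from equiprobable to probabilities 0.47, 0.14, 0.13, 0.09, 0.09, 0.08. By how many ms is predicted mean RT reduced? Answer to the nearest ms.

51 ms

The RT saving is b·ΔH. Equiprobable H₀ = log₂(6) = 2.5850 bits; with the given probabilities H = 2.2085 bits.
b·(H₀ − H) = 135 × (2.5850 − 2.2085) = 50.82 ms.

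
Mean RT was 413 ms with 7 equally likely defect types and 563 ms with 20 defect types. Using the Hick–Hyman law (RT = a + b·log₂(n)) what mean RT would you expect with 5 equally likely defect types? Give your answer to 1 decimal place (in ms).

RT is linear in log₂ n, so two points fix the line:
  b = (563 − 413) / (log₂ 20 − log₂ 7) = 150 / (4.3219 − 2.8074) = 99.038 ms/bit
  a = 413 − 99.038 × 2.8074 = 134.966 ms
Then RT(5) = 134.966 + 99.038 × log₂ 5 = 134.966 + 99.038 × 2.3219 ≈ 364.924 ms.

364.9 ms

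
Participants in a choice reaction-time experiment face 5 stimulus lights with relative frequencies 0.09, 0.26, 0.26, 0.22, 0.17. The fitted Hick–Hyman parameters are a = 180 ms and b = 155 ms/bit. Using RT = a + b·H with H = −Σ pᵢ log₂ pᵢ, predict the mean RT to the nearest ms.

H = 0.09·log₂(1/0.09) + 0.26·log₂(1/0.26) + 0.26·log₂(1/0.26) + 0.22·log₂(1/0.22) + 0.17·log₂(1/0.17) = 2.2384 bits.
RT = 180 + 155 × 2.2384 = 526.95 ms.

527 ms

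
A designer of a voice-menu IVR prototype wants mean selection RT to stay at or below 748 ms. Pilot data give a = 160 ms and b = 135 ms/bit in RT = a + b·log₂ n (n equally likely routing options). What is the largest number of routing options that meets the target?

Set 160 + 135·log₂ n ≤ 748 → log₂ n ≤ (748 − 160)/135 = 4.3556.
So n ≤ 2^4.3556 = 20.472; the largest integer n is 20.

20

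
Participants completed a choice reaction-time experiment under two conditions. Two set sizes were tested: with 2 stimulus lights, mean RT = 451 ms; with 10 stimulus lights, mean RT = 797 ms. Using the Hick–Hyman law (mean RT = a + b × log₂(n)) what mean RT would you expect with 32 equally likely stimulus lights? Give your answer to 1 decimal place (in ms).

1047.1 ms

With log₂ n on the abscissa the relation is linear; from the two conditions:
  b = (797 − 451) / (log₂ 10 − log₂ 2) = 346 / (3.3219 − 1) = 149.014 ms/bit
  a = 451 − 149.014 × 1 = 301.986 ms
Then RT(32) = 301.986 + 149.014 × log₂ 32 = 301.986 + 149.014 × 5 ≈ 1047.056 ms.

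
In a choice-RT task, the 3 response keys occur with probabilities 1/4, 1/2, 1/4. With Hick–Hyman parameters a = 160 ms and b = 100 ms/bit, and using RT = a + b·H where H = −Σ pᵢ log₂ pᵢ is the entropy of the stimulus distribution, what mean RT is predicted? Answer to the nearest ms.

Each term −pᵢ log₂ pᵢ: 0.25·2 + 0.5·1 + 0.25·2; summed, H = 1.500 bits.
Mean RT = a + bH = 160 + 100·1.500 = 310.00 ms.

310 ms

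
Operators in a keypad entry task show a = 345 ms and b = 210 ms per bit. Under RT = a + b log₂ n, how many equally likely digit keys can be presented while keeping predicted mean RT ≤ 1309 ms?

24

Set 345 + 210·log₂ n ≤ 1309 → log₂ n ≤ (1309 − 345)/210 = 4.5905.
So n ≤ 2^4.5905 = 24.092; the largest integer n is 24.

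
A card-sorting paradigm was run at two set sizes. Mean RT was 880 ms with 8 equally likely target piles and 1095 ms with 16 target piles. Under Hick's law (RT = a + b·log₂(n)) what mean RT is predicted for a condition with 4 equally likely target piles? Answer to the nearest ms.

665 ms

Solve the two-equation system in a and b:
  b = (1095 − 880) / (log₂ 16 − log₂ 8) = 215 / (4 − 3) = 215 ms/bit
  a = 880 − 215 × 3 = 235 ms
Then RT(4) = 235 + 215 × log₂ 4 = 235 + 215 × 2 ≈ 665.000 ms.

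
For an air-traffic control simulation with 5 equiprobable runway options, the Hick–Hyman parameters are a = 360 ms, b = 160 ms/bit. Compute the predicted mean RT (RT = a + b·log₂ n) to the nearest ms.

732 ms

log₂(5) = 2.3219 bits, so RT = 360 + 160 × 2.3219 ≈ 731.508 ms.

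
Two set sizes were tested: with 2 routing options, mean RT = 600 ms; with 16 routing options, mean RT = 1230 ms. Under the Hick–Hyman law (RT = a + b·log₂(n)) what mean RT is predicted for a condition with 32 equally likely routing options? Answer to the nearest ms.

1440 ms

With log₂ n on the abscissa the relation is linear; from the two conditions:
  b = (1230 − 600) / (log₂ 16 − log₂ 2) = 630 / (4 − 1) = 210 ms/bit
  a = 600 − 210 × 1 = 390 ms
Then RT(32) = 390 + 210 × log₂ 32 = 390 + 210 × 5 ≈ 1440.000 ms.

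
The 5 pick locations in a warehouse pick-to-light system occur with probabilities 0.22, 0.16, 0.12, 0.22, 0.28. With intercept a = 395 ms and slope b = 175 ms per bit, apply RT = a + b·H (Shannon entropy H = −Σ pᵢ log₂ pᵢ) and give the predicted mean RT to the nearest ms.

791 ms

Entropy contributions −pᵢ log₂ pᵢ: 0.4806, 0.4230, 0.3671, 0.4806, 0.5142; sum H = 2.2655 bits.
RT = a + bH = 395 + 175·2.2655 = 791.45 ms.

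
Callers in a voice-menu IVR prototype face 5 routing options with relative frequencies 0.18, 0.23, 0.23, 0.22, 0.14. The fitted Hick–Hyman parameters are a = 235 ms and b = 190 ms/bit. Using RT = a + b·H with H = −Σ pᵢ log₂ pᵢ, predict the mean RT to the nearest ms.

Entropy contributions −pᵢ log₂ pᵢ: 0.4453, 0.4877, 0.4877, 0.4806, 0.3971; sum H = 2.2983 bits.
RT = a + bH = 235 + 190·2.2983 = 671.68 ms.

672 ms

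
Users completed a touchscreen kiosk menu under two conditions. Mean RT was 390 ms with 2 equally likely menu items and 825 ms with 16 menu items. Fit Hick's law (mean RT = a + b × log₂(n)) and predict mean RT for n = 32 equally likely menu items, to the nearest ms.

RT is linear in log₂ n, so two points fix the line:
  b = (825 − 390) / (log₂ 16 − log₂ 2) = 435 / (4 − 1) = 145 ms/bit
  a = 390 − 145 × 1 = 245 ms
Then RT(32) = 245 + 145 × log₂ 32 = 245 + 145 × 5 ≈ 970.000 ms.

970 ms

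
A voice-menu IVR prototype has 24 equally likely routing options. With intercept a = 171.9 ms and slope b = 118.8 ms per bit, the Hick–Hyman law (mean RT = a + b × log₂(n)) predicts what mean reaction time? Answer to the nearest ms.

717 ms

log₂(24) = 4.5850 bits, so RT = 171.9 + 118.8 × 4.5850 ≈ 716.594 ms.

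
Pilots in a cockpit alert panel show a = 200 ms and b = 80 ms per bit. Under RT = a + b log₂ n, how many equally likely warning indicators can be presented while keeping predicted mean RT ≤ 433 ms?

7

Set 200 + 80·log₂ n ≤ 433 → log₂ n ≤ (433 − 200)/80 = 2.9125.
So n ≤ 2^2.9125 = 7.529; the largest integer n is 7.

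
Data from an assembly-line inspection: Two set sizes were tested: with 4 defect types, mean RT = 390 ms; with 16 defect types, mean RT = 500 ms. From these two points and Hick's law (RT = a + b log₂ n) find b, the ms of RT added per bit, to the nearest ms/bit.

55 ms/bit

b = (RT₂ − RT₁)/(log₂ n₂ − log₂ n₁) = (500 − 390)/(4 − 2) = 55 ms/bit.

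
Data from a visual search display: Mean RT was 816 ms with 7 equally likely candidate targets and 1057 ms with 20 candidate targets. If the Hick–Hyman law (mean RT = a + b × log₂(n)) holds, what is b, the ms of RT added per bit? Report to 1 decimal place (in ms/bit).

b = (RT₂ − RT₁)/(log₂ n₂ − log₂ n₁) = (1057 − 816)/(4.3219 − 2.8074) = 159.121 ms/bit.

159.1 ms/bit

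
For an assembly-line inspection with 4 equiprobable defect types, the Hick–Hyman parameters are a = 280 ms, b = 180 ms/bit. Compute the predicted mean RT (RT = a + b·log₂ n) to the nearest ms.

log₂(4) = 2 bits, so RT = 280 + 180 × 2 ≈ 640.000 ms.

640 ms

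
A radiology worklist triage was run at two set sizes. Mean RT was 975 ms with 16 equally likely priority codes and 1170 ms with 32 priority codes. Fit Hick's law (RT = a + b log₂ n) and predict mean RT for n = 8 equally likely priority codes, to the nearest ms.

RT is linear in log₂ n, so two points fix the line:
  b = (1170 − 975) / (log₂ 32 − log₂ 16) = 195 / (5 − 4) = 195 ms/bit
  a = 975 − 195 × 4 = 195 ms
Then RT(8) = 195 + 195 × log₂ 8 = 195 + 195 × 3 ≈ 780.000 ms.

780 ms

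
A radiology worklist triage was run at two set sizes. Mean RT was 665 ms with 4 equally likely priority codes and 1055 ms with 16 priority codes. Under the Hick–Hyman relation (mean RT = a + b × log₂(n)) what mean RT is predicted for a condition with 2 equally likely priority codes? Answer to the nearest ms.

470 ms

Fit slope and intercept:
  b = (1055 − 665) / (log₂ 16 − log₂ 4) = 390 / (4 − 2) = 195 ms/bit
  a = 665 − 195 × 2 = 275 ms
Then RT(2) = 275 + 195 × log₂ 2 = 275 + 195 × 1 ≈ 470.000 ms.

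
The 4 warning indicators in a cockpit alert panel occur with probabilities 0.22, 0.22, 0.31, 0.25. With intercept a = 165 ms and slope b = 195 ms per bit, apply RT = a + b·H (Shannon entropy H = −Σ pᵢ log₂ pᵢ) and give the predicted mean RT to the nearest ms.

H = 0.22·log₂(1/0.22) + 0.22·log₂(1/0.22) + 0.31·log₂(1/0.31) + 0.25·log₂(1/0.25) = 1.9849 bits.
RT = 165 + 195 × 1.9849 = 552.06 ms.

552 ms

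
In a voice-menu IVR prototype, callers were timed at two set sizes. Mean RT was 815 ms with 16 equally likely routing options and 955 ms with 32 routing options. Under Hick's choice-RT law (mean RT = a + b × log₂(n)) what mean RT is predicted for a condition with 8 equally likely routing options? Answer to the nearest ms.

675 ms

Fit slope and intercept:
  b = (955 − 815) / (log₂ 32 − log₂ 16) = 140 / (5 − 4) = 140 ms/bit
  a = 815 − 140 × 4 = 255 ms
Then RT(8) = 255 + 140 × log₂ 8 = 255 + 140 × 3 ≈ 675.000 ms.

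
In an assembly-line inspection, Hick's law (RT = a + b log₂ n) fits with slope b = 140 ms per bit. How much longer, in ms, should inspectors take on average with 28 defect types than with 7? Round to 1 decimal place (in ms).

ΔRT = (a + b log₂ n₂) − (a + b log₂ n₁) = b·(log₂ n₂ − log₂ n₁).
log₂(28) − log₂(7) = log₂(28/7) = log₂(4) = 2.
ΔRT = 140 × 2.0000 = 280.000 ms.

280.0 ms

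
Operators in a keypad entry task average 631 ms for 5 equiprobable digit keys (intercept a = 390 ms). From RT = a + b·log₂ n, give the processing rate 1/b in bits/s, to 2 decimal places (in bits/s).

b = (631 − 390)/log₂ 5 = 241/2.3219 = 103.793 ms per bit = 0.10379 s/bit; the reciprocal is 9.635 bits/s.

9.63 bits/s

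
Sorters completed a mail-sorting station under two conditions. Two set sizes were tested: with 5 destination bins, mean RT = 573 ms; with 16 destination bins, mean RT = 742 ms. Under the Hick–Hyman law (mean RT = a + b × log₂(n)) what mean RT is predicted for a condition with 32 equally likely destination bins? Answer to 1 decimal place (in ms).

RT is linear in log₂ n, so two points fix the line:
  b = (742 − 573) / (log₂ 16 − log₂ 5) = 169 / (4 − 2.3219) = 100.711 ms/bit
  a = 573 − 100.711 × 2.3219 = 339.157 ms
Then RT(32) = 339.157 + 100.711 × log₂ 32 = 339.157 + 100.711 × 5 ≈ 842.711 ms.

842.7 ms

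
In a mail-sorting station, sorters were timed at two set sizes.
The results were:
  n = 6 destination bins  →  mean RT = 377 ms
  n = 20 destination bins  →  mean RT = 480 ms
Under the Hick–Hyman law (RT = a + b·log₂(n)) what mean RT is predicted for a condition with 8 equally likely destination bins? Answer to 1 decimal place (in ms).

401.6 ms

Fit slope and intercept:
  b = (480 − 377) / (log₂ 20 − log₂ 6) = 103 / (4.3219 − 2.5850) = 59.299 ms/bit
  a = 377 − 59.299 × 2.5850 = 223.715 ms
Then RT(8) = 223.715 + 59.299 × log₂ 8 = 223.715 + 59.299 × 3 ≈ 401.611 ms.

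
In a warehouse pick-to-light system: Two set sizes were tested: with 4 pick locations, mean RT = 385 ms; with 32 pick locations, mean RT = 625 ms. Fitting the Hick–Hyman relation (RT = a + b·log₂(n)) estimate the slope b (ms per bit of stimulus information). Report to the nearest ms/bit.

80 ms/bit

b = (RT₂ − RT₁)/(log₂ n₂ − log₂ n₁) = (625 − 385)/(5 − 2) = 80 ms/bit.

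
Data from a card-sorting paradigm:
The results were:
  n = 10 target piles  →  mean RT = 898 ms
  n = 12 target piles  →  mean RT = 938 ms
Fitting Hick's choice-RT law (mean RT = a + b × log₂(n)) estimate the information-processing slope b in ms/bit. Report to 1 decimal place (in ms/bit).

Slope: b = (938 − 898) / (log₂ 12 − log₂ 10) = 40/0.2630 = 152.071 ms/bit.

152.1 ms/bit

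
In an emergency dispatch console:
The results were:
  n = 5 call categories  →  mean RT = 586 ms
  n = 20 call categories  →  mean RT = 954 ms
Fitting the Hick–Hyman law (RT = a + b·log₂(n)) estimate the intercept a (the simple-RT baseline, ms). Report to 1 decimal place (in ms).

158.8 ms

Slope: b = (954 − 586) / (log₂ 20 − log₂ 5) = 368/2.0000 = 184.000 ms/bit.
Intercept: a = 586 − 184.000·log₂(5) = 158.765 ms.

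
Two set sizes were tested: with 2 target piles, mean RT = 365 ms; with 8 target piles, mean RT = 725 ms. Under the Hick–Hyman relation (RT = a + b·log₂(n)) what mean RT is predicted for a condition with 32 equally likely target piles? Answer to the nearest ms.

With log₂ n on the abscissa the relation is linear; from the two conditions:
  b = (725 − 365) / (log₂ 8 − log₂ 2) = 360 / (3 − 1) = 180 ms/bit
  a = 365 − 180 × 1 = 185 ms
Then RT(32) = 185 + 180 × log₂ 32 = 185 + 180 × 5 ≈ 1085.000 ms.

1085 ms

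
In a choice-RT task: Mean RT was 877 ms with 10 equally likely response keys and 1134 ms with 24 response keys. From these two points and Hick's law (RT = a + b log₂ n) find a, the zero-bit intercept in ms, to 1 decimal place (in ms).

b = (RT₂ − RT₁)/(log₂ n₂ − log₂ n₁) = (1134 − 877)/(4.5850 − 3.3219) = 203.478 ms/bit.
a = RT₁ − b·log₂ n₁ = 877 − 203.478 × 3.3219 = 201.060 ms.

201.1 ms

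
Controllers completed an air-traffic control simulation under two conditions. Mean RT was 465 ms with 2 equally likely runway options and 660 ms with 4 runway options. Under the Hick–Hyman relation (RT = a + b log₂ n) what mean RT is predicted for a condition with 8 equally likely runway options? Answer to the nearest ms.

855 ms

With log₂ n on the abscissa the relation is linear; from the two conditions:
  b = (660 − 465) / (log₂ 4 − log₂ 2) = 195 / (2 − 1) = 195 ms/bit
  a = 465 − 195 × 1 = 270 ms
Then RT(8) = 270 + 195 × log₂ 8 = 270 + 195 × 3 ≈ 855.000 ms.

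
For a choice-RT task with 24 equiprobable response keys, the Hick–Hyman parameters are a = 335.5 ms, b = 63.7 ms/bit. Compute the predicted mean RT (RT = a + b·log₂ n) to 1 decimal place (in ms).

log₂(24) = 4.5850 bits, so RT = 335.5 + 63.7 × 4.5850 ≈ 627.562 ms.

627.6 ms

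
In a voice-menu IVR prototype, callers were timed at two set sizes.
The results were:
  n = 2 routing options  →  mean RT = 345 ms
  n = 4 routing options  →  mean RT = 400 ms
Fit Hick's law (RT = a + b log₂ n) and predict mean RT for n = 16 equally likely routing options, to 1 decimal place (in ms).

510.0 ms

With log₂ n on the abscissa the relation is linear; from the two conditions:
  b = (400 − 345) / (log₂ 4 − log₂ 2) = 55 / (2 − 1) = 55.000 ms/bit
  a = 345 − 55.000 × 1 = 290.000 ms
Then RT(16) = 290.000 + 55.000 × log₂ 16 = 290.000 + 55.000 × 4 ≈ 510.000 ms.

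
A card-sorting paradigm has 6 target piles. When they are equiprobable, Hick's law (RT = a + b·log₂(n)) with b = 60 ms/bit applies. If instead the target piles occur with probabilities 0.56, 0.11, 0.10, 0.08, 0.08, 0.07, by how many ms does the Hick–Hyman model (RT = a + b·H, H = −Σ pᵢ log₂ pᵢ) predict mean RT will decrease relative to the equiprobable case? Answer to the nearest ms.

The RT saving is b·ΔH. Equiprobable H₀ = log₂(6) = 2.5850 bits; with the given probabilities H = 2.0025 bits.
b·(H₀ − H) = 60 × (2.5850 − 2.0025) = 34.95 ms.

35 ms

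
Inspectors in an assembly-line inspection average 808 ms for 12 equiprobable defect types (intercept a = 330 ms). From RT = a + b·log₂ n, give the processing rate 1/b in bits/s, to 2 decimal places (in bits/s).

7.50 bits/s

Choice component = 808 − 330 = 478 ms over log₂(12) = 3.5850 bits.
b = 478 / 3.5850 = 133.335 ms/bit, so 1/b = 7.500 bits/s.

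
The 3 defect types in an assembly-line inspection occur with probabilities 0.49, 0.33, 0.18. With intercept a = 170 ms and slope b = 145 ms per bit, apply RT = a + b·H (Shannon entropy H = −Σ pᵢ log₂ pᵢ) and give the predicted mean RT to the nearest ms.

Entropy contributions −pᵢ log₂ pᵢ: 0.5043, 0.5278, 0.4453; sum H = 1.4774 bits.
RT = a + bH = 170 + 145·1.4774 = 384.22 ms.

384 ms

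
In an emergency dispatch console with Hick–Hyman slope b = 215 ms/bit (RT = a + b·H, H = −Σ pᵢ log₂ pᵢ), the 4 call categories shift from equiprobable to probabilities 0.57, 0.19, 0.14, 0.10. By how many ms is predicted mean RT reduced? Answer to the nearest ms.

76 ms

Equiprobable entropy H₀ = log₂ 4 = 2.0000 bits.
Skewed entropy H = −Σ pᵢ log₂ pᵢ = 1.6468 bits.
ΔRT = b·(H₀ − H) = 215 × 0.3532 = 75.94 ms.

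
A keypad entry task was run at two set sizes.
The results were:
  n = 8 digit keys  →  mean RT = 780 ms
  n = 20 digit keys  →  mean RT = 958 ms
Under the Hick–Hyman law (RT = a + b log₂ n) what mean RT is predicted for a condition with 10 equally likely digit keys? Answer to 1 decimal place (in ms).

823.3 ms

Fit slope and intercept:
  b = (958 − 780) / (log₂ 20 − log₂ 8) = 178 / (4.3219 − 3) = 134.652 ms/bit
  a = 780 − 134.652 × 3 = 376.045 ms
Then RT(10) = 376.045 + 134.652 × log₂ 10 = 376.045 + 134.652 × 3.3219 ≈ 823.348 ms.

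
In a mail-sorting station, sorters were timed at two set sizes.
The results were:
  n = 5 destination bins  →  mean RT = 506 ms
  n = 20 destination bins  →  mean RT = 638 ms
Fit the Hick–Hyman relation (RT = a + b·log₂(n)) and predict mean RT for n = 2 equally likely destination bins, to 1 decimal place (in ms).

418.8 ms

Solve the two-equation system in a and b:
  b = (638 − 506) / (log₂ 20 − log₂ 5) = 132 / (4.3219 − 2.3219) = 66.000 ms/bit
  a = 506 − 66.000 × 2.3219 = 352.753 ms
Then RT(2) = 352.753 + 66.000 × log₂ 2 = 352.753 + 66.000 × 1 ≈ 418.753 ms.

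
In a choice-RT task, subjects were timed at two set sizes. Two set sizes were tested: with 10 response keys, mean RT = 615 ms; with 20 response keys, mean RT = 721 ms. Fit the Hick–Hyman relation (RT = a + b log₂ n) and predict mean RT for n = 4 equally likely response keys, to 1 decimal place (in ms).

474.9 ms

Fit slope and intercept:
  b = (721 − 615) / (log₂ 20 − log₂ 10) = 106 / (4.3219 − 3.3219) = 106.000 ms/bit
  a = 615 − 106.000 × 3.3219 = 262.876 ms
Then RT(4) = 262.876 + 106.000 × log₂ 4 = 262.876 + 106.000 × 2 ≈ 474.876 ms.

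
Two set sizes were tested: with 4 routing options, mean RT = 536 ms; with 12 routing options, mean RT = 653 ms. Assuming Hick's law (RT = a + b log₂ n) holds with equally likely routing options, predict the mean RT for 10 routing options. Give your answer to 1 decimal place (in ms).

633.6 ms

Fit slope and intercept:
  b = (653 − 536) / (log₂ 12 − log₂ 4) = 117 / (3.5850 − 2) = 73.819 ms/bit
  a = 536 − 73.819 × 2 = 388.362 ms
Then RT(10) = 388.362 + 73.819 × log₂ 10 = 388.362 + 73.819 × 3.3219 ≈ 633.583 ms.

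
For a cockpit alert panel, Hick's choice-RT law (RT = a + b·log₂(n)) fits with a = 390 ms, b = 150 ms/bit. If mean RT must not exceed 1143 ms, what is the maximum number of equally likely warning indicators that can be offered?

Information budget: (1143 − 390)/150 = 5.0200 bits, so n ≤ 2^5.0200 = 32.447 → at most 32.

32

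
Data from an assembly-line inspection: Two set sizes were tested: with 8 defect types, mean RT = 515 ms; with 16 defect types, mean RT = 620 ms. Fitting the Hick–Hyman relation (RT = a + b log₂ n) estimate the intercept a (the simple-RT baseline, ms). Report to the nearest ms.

The slope on a log₂ axis is (620 − 515) / (4 − 3) = 105 ms/bit.
Intercept: a = 515 − 105·log₂(8) = 200.000 ms.

200 ms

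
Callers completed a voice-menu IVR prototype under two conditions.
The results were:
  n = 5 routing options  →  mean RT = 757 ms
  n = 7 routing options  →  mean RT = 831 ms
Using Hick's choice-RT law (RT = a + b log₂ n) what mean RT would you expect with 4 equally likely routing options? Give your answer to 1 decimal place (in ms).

With log₂ n on the abscissa the relation is linear; from the two conditions:
  b = (831 − 757) / (log₂ 7 − log₂ 5) = 74 / (2.8074 − 2.3219) = 152.443 ms/bit
  a = 757 − 152.443 × 2.3219 = 403.038 ms
Then RT(4) = 403.038 + 152.443 × log₂ 4 = 403.038 + 152.443 × 2 ≈ 707.924 ms.

707.9 ms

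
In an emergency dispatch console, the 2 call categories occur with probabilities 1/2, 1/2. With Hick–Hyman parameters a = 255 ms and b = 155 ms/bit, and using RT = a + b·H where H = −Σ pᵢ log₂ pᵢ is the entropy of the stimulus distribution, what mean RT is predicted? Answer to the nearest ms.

410 ms

Each term −pᵢ log₂ pᵢ: 0.5·1 + 0.5·1; summed, H = 1.000 bits.
Mean RT = a + bH = 255 + 155·1.000 = 410.00 ms.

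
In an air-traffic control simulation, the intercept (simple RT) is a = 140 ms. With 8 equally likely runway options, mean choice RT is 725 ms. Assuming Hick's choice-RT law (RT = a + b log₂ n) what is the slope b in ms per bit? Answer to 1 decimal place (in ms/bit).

8 alternatives carry log₂ 8 = 3 bits; the choice cost is 725 − 140 = 585 ms, so b = 585/3 = 195.000 ms/bit.

195.0 ms/bit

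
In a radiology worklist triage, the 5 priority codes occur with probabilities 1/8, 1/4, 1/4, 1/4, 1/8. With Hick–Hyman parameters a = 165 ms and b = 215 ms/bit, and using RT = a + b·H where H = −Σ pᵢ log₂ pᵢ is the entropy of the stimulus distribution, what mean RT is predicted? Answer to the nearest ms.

649 ms

H = −Σ pᵢ log₂ pᵢ = 0.125·3 + 0.25·2 + 0.25·2 + 0.25·2 + 0.125·3 = 2.250 bits.
RT = 165 + 215 × 2.250 = 648.75 ms.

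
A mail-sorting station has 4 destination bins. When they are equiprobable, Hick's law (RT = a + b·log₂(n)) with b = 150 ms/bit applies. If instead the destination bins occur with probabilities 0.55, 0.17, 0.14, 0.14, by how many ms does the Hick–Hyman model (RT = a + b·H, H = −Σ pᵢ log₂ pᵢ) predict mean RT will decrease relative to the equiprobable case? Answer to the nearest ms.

The RT saving is b·ΔH. Equiprobable H₀ = log₂(4) = 2.0000 bits; with the given probabilities H = 1.7032 bits.
b·(H₀ − H) = 150 × (2.0000 − 1.7032) = 44.52 ms.

45 ms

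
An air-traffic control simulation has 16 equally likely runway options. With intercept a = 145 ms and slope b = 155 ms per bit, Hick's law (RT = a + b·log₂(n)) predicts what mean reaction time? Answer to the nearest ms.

765 ms

log₂(16) = 4 bits, so RT = 145 + 155 × 4 ≈ 765.000 ms.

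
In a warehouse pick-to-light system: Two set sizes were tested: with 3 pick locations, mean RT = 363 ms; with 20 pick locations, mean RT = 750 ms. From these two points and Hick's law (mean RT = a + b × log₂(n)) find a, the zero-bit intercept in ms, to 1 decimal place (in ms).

138.9 ms

Slope: b = (750 − 363) / (log₂ 20 − log₂ 3) = 387/2.7370 = 141.397 ms/bit.
Intercept: a = 363 − 141.397·log₂(3) = 138.890 ms.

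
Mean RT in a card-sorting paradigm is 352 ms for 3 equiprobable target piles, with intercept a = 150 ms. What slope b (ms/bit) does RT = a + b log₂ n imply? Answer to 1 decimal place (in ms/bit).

127.4 ms/bit

log₂(3) = 1.5850 bits.
b = (RT − a)/log₂ n = (352 − 150) / 1.5850 = 127.448 ms/bit.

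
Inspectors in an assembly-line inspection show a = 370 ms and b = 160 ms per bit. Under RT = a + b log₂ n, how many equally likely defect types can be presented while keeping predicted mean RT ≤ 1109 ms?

160·log₂ n ≤ 1109 − 370 = 739, giving log₂ n ≤ 4.6188 and n ≤ 24.569. The largest whole number is 24.

24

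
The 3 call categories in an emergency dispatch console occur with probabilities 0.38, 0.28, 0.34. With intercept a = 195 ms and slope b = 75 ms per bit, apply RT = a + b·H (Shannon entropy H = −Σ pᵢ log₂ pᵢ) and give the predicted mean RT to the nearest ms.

313 ms

Entropy contributions −pᵢ log₂ pᵢ: 0.5305, 0.5142, 0.5292; sum H = 1.5738 bits.
RT = a + bH = 195 + 75·1.5738 = 313.04 ms.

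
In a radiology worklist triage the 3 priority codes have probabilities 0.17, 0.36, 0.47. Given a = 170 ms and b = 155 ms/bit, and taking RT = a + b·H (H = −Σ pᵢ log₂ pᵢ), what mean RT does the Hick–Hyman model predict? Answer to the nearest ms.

H = 0.17·log₂(1/0.17) + 0.36·log₂(1/0.36) + 0.47·log₂(1/0.47) = 1.4772 bits.
RT = 170 + 155 × 1.4772 = 398.96 ms.

399 ms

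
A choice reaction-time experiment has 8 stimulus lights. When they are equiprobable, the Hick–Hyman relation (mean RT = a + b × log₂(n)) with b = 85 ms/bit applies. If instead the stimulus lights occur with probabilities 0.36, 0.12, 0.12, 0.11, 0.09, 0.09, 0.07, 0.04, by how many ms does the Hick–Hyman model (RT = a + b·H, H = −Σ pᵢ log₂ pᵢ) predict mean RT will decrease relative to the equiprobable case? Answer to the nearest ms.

Equiprobable entropy H₀ = log₂ 8 = 3.0000 bits.
Skewed entropy H = −Σ pᵢ log₂ pᵢ = 2.6947 bits.
ΔRT = b·(H₀ − H) = 85 × 0.3053 = 25.95 ms.

26 ms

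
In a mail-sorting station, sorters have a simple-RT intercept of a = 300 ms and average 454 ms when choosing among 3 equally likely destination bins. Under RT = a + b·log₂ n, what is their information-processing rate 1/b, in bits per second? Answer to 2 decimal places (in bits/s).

10.29 bits/s

b = (454 − 300)/log₂ 3 = 154/1.5850 = 97.163 ms per bit = 0.09716 s/bit; the reciprocal is 10.292 bits/s.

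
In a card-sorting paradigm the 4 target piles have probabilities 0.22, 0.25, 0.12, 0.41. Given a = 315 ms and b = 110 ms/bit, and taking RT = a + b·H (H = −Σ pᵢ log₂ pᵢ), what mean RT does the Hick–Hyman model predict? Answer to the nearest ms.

521 ms

H = 0.22·log₂(1/0.22) + 0.25·log₂(1/0.25) + 0.12·log₂(1/0.12) + 0.41·log₂(1/0.41) = 1.8750 bits.
RT = 315 + 110 × 1.8750 = 521.25 ms.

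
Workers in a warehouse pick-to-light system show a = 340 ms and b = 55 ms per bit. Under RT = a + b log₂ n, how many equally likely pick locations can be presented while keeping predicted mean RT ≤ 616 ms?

32

55·log₂ n ≤ 616 − 340 = 276, giving log₂ n ≤ 5.0182 and n ≤ 32.406. The largest whole number is 32.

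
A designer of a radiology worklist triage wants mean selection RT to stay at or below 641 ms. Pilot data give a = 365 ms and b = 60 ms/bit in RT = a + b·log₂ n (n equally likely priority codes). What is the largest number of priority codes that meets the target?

60·log₂ n ≤ 641 − 365 = 276, giving log₂ n ≤ 4.6000 and n ≤ 24.251. The largest whole number is 24.

24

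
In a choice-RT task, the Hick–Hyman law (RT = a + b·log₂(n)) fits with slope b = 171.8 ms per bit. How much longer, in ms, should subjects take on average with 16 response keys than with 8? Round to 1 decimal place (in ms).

ΔRT = (a + b log₂ n₂) − (a + b log₂ n₁) = b·(log₂ n₂ − log₂ n₁).
log₂(16) − log₂(8) = log₂(16/8) = log₂(2) = 1.
ΔRT = 171.8 × 1.0000 = 171.800 ms.

171.8 ms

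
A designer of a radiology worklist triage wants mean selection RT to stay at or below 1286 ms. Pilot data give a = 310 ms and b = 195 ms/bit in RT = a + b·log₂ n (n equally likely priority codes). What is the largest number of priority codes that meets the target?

32

Information budget: (1286 − 310)/195 = 5.0051 bits, so n ≤ 2^5.0051 = 32.114 → at most 32.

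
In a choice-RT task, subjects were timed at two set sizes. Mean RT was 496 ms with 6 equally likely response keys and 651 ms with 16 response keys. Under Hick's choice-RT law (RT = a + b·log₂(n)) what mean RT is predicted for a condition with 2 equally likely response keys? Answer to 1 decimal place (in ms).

Solve the two-equation system in a and b:
  b = (651 − 496) / (log₂ 16 − log₂ 6) = 155 / (4 − 2.5850) = 109.538 ms/bit
  a = 496 − 109.538 × 2.5850 = 212.849 ms
Then RT(2) = 212.849 + 109.538 × log₂ 2 = 212.849 + 109.538 × 1 ≈ 322.387 ms.

322.4 ms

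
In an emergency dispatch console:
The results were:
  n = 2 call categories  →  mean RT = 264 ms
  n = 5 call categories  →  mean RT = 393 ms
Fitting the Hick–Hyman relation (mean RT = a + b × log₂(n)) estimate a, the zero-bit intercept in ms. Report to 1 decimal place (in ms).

166.4 ms

The slope on a log₂ axis is (393 − 264) / (2.3219 − 1) = 97.585 ms/bit.
Intercept: a = 264 − 97.585·log₂(2) = 166.415 ms.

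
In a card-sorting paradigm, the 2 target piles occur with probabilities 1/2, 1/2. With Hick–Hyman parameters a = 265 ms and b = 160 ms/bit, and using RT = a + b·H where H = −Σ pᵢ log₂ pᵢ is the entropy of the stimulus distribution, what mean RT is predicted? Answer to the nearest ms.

425 ms

H = −Σ pᵢ log₂ pᵢ = 0.5·1 + 0.5·1 = 1.000 bits.
RT = 265 + 160 × 1.000 = 425.00 ms.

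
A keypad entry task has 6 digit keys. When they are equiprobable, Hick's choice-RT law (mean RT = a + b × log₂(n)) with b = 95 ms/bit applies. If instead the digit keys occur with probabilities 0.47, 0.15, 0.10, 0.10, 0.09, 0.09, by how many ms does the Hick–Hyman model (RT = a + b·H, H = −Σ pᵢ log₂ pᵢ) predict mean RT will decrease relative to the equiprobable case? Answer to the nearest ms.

35 ms

Equiprobable entropy H₀ = log₂ 6 = 2.5850 bits.
Skewed entropy H = −Σ pᵢ log₂ pᵢ = 2.2122 bits.
ΔRT = b·(H₀ − H) = 95 × 0.3728 = 35.41 ms.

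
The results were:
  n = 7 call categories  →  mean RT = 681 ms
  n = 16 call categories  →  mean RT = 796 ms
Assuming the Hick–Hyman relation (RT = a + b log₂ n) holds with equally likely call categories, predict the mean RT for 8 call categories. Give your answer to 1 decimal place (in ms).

Solve the two-equation system in a and b:
  b = (796 − 681) / (log₂ 16 − log₂ 7) = 115 / (4 − 2.8074) = 96.424 ms/bit
  a = 681 − 96.424 × 2.8074 = 410.303 ms
Then RT(8) = 410.303 + 96.424 × log₂ 8 = 410.303 + 96.424 × 3 ≈ 699.576 ms.

699.6 ms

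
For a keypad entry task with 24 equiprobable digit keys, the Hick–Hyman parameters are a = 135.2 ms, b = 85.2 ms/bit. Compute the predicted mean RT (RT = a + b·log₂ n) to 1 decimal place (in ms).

log₂(24) = 4.5850 bits, so RT = 135.2 + 85.2 × 4.5850 ≈ 525.839 ms.

525.8 ms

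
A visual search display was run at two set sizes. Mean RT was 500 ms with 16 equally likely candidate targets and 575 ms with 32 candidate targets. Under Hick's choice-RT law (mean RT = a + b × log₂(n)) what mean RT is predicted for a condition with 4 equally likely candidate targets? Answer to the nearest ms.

Solve the two-equation system in a and b:
  b = (575 − 500) / (log₂ 32 − log₂ 16) = 75 / (5 − 4) = 75 ms/bit
  a = 500 − 75 × 4 = 200 ms
Then RT(4) = 200 + 75 × log₂ 4 = 200 + 75 × 2 ≈ 350.000 ms.

350 ms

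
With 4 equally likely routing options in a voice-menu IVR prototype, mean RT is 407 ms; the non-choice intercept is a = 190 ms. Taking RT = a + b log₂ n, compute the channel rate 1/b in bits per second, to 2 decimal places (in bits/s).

Choice component = 407 − 190 = 217 ms over log₂(4) = 2 bits.
b = 217 / 2 = 108.500 ms/bit, so 1/b = 9.217 bits/s.

9.22 bits/s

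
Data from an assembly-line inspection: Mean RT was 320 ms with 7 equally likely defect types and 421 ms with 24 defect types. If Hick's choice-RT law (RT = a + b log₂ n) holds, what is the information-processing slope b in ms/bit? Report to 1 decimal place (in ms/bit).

b = (RT₂ − RT₁)/(log₂ n₂ − log₂ n₁) = (421 − 320)/(4.5850 − 2.8074) = 56.818 ms/bit.

56.8 ms/bit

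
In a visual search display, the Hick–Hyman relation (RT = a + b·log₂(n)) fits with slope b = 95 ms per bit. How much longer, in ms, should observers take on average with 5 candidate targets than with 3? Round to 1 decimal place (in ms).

Only the slope matters, since a is common to both: ΔRT = b·log₂(n₂/n₁).
log₂(5) − log₂(3) = 2.3219 − 1.5850 = 0.7370.
ΔRT = 95 × 0.7370 = 70.012 ms.

70.0 ms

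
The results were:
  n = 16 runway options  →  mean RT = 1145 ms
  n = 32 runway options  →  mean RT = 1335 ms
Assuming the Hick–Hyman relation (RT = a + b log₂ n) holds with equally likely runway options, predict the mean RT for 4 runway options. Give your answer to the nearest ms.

765 ms

Solve the two-equation system in a and b:
  b = (1335 − 1145) / (log₂ 32 − log₂ 16) = 190 / (5 − 4) = 190 ms/bit
  a = 1145 − 190 × 4 = 385 ms
Then RT(4) = 385 + 190 × log₂ 4 = 385 + 190 × 2 ≈ 765.000 ms.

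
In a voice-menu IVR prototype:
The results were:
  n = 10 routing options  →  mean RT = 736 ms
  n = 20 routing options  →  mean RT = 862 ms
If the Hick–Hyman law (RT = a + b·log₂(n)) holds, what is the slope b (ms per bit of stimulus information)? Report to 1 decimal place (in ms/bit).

b = (RT₂ − RT₁)/(log₂ n₂ − log₂ n₁) = (862 − 736)/(4.3219 − 3.3219) = 126.000 ms/bit.

126.0 ms/bit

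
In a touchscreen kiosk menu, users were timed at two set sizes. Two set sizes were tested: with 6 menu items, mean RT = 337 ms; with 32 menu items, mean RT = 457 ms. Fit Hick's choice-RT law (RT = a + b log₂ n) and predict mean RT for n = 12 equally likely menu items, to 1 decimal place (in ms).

386.7 ms

Fit slope and intercept:
  b = (457 − 337) / (log₂ 32 − log₂ 6) = 120 / (5 − 2.5850) = 49.689 ms/bit
  a = 337 − 49.689 × 2.5850 = 208.557 ms
Then RT(12) = 208.557 + 49.689 × log₂ 12 = 208.557 + 49.689 × 3.5850 ≈ 386.689 ms.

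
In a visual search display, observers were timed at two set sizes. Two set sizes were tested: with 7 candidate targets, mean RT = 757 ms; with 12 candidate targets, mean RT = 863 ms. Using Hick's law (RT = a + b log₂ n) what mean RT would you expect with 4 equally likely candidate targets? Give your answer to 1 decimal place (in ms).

RT is linear in log₂ n, so two points fix the line:
  b = (863 − 757) / (log₂ 12 − log₂ 7) = 106 / (3.5850 − 2.8074) = 136.316 ms/bit
  a = 757 − 136.316 × 2.8074 = 374.314 ms
Then RT(4) = 374.314 + 136.316 × log₂ 4 = 374.314 + 136.316 × 2 ≈ 646.945 ms.

646.9 ms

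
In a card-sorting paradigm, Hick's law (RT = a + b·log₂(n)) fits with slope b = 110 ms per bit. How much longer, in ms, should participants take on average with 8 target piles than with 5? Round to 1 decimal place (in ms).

74.6 ms

Only the slope matters, since a is common to both: ΔRT = b·log₂(n₂/n₁).
log₂(8) − log₂(5) = 3 − 2.3219 = 0.6781.
ΔRT = 110 × 0.6781 = 74.588 ms.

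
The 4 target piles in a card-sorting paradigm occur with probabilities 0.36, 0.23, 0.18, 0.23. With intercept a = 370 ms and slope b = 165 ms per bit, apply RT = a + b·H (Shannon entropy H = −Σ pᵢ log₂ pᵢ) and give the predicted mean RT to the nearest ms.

Entropy contributions −pᵢ log₂ pᵢ: 0.5306, 0.4877, 0.4453, 0.4877; sum H = 1.9513 bits.
RT = a + bH = 370 + 165·1.9513 = 691.96 ms.

692 ms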